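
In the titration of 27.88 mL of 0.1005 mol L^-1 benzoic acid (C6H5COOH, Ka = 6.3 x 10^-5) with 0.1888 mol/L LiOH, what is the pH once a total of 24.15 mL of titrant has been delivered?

12.53

n(acid) = 0.1005 x 0.02788 = 0.002802 mol; n(LiOH) added = 0.1888 x 0.02415 = 0.004560 mol.
Base is in excess by 0.004560 - 0.002802 = 0.001758 mol in a total volume of 0.05203 L.
[OH^-] = 0.001758/0.05203 = 0.03378 M, so pOH = 1.47 and pH = 14.00 - 1.47 = 12.53.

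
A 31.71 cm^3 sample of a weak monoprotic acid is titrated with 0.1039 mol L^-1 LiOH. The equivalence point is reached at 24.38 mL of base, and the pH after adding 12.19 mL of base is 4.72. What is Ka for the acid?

12.19 mL is half of the equivalence volume, so this is the half-equivalence point where [HA] = [A^-].
At half-equivalence pH = pKa, so pKa = 4.72.
Ka = 10^(-4.72) = 1.9 x 10^-5.

1.9 x 10^-5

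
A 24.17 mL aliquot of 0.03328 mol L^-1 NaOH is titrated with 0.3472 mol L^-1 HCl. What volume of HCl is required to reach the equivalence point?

2.32 mL

n(NaOH) = 0.03328 mol/L x 0.02417 L = 0.0008044 mol.
At equivalence n(HCl) = n(NaOH) = 0.0008044 mol.
V(HCl) = 0.0008044 / 0.3472 = 0.002317 L = 2.32 mL.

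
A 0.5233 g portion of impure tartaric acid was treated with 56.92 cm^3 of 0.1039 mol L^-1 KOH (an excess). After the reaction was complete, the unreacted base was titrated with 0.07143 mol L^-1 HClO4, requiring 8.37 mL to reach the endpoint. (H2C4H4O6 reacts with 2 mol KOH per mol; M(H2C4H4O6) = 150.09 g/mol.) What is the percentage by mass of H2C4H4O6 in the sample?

76.2%

Total n(KOH) added = 0.1039 x 0.05692 = 0.005914 mol.
n(HClO4) used = 0.07143 x 0.008370 = 0.0005979 mol, which equals the excess n(KOH).
So n(KOH) consumed by the sample = 0.005914 - 0.0005979 = 0.005316 mol.
n(H2C4H4O6) = 0.005316 / 2 = 0.002658 mol.
mass H2C4H4O6 = 0.002658 x 150.09 = 0.3989 g, so %H2C4H4O6 = 0.3989/0.5233 x 100 = 76.2%.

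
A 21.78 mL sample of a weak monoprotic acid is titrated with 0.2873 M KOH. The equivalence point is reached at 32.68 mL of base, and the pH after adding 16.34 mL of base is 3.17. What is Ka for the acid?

16.34 mL is half of the equivalence volume, so this is the half-equivalence point where [HA] = [A^-].
At half-equivalence pH = pKa, so pKa = 3.17.
Ka = 10^(-3.17) = 6.8 x 10^-4.

6.8 x 10^-4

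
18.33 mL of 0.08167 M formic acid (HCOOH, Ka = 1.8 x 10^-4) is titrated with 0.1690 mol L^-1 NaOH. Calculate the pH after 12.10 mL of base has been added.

12.26

n(acid) = 0.08167 x 0.01833 = 0.001497 mol; n(NaOH) added = 0.1690 x 0.01210 = 0.002045 mol.
Base is in excess by 0.002045 - 0.001497 = 0.0005479 mol in a total volume of 0.03043 L.
[OH^-] = 0.0005479/0.03043 = 0.01800 M, so pOH = 1.74 and pH = 14.00 - 1.74 = 12.26.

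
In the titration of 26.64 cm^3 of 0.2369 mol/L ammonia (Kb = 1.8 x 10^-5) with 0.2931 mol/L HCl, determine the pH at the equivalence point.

n(NH3) = 0.2369 x 0.02664 = 0.006311 mol; V(HCl) at equivalence = 0.006311/0.2931 = 0.02153 L.
At equivalence the base is fully converted to NH4+; total volume = 0.04817 L, so [NH4+] = 0.006311/0.04817 = 0.1310 M.
Ka(NH4+) = Kw/Kb = 1.0e-14 / 1.8 x 10^-5 = 5.56e-10.
[H^+] = sqrt(Ka x [NH4+]) = sqrt(5.56e-10 x 0.1310) = 8.53e-6 M.
pH = -log(8.53e-6) = 5.07.

5.07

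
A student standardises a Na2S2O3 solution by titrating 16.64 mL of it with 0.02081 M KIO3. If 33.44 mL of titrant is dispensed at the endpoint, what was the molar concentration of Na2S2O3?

n(KIO3) = 0.02081 x 0.03344 = 0.0006959 mol.
From the balanced equation, 1 mol KIO3 reacts with 6 mol Na2S2O3, so n(Na2S2O3) = 0.0006959 x 6/1 = 0.004175 mol.
[Na2S2O3] = 0.004175 / 0.01664 L = 0.251 M.

0.251 M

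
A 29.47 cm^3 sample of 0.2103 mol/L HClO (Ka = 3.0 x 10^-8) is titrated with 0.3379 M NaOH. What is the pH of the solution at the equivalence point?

n(HClO) = 0.2103 x 0.02947 = 0.006198 mol; V(NaOH) at equivalence = 0.006198/0.3379 = 0.01834 L.
At equivalence all the acid is converted to ClO-; total volume = 0.02947 + 0.01834 = 0.04781 L, so [ClO-] = 0.006198/0.04781 = 0.1296 M.
Kb = Kw/Ka = 1.0e-14 / 3.0 x 10^-8 = 3.33e-7.
[OH^-] = sqrt(Kb x [ClO-]) = sqrt(3.33e-7 x 0.1296) = 0.000208 M.
pOH = 3.68, so pH = 14.00 - 3.68 = 10.32.

10.32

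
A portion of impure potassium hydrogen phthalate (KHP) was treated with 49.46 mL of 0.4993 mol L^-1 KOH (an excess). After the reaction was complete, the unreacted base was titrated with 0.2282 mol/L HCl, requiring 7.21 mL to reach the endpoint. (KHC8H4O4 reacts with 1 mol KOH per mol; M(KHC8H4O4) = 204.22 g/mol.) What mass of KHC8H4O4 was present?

Total n(KOH) added = 0.4993 x 0.04946 = 0.02470 mol.
n(HCl) used = 0.2282 x 0.007210 = 0.001645 mol, which equals the excess n(KOH).
So n(KOH) consumed by the sample = 0.02470 - 0.001645 = 0.02305 mol.
n(KHC8H4O4) = 0.02305 / 1 = 0.02305 mol.
mass = 0.02305 mol x 204.22 g/mol = 4.71 g.

4.71 g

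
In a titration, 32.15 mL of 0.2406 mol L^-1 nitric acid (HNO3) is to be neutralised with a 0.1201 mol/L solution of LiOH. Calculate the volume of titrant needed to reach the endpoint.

n(HNO3) = 0.2406 mol/L x 0.03215 L = 0.007735 mol.
At equivalence n(LiOH) = n(HNO3) = 0.007735 mol.
V(LiOH) = 0.007735 / 0.1201 = 0.06441 L = 64.4 mL.

64.4 mL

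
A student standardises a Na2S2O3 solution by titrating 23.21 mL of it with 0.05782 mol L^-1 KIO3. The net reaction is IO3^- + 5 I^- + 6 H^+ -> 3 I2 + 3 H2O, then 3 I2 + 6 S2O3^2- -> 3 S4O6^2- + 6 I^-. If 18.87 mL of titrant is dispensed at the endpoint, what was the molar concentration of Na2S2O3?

n(KIO3) = 0.05782 x 0.01887 = 0.001091 mol.
From the balanced equation, 1 mol KIO3 reacts with 6 mol Na2S2O3, so n(Na2S2O3) = 0.001091 x 6/1 = 0.006546 mol.
[Na2S2O3] = 0.006546 / 0.02321 L = 0.282 M.

0.282 M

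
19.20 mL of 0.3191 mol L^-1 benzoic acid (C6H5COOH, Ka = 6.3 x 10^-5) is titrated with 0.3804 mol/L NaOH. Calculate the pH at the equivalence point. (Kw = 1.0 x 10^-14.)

8.72

n(C6H5COOH) = 0.3191 x 0.01920 = 0.006127 mol; V(NaOH) at equivalence = 0.006127/0.3804 = 0.01611 L.
At equivalence all the acid is converted to C6H5COO-; total volume = 0.01920 + 0.01611 = 0.03531 L, so [C6H5COO-] = 0.006127/0.03531 = 0.1735 M.
Kb = Kw/Ka = 1.0e-14 / 6.3 x 10^-5 = 1.59e-10.
[OH^-] = sqrt(Kb x [C6H5COO-]) = sqrt(1.59e-10 x 0.1735) = 5.25e-6 M.
pOH = 5.28, so pH = 14.00 - 5.28 = 8.72.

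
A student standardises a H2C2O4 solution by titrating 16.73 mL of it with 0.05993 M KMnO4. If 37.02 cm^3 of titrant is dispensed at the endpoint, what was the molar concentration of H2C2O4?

n(KMnO4) = 0.05993 x 0.03702 = 0.002219 mol.
From the balanced equation, 2 mol KMnO4 reacts with 5 mol H2C2O4, so n(H2C2O4) = 0.002219 x 5/2 = 0.005547 mol.
[H2C2O4] = 0.005547 / 0.01673 L = 0.332 M.

0.332 M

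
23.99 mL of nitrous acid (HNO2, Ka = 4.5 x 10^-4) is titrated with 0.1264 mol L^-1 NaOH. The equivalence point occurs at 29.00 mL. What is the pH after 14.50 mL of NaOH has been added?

3.35

14.50 mL is exactly half the equivalence volume (29.00/2), i.e. the half-equivalence point.
There, n(HA) = n(A^-), so pH = pKa = -log(4.5 x 10^-4) = 3.35.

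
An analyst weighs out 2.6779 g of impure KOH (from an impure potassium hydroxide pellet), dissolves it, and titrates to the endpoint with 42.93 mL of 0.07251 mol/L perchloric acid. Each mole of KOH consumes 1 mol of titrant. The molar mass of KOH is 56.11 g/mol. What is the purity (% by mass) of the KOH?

n(HClO4) = 0.07251 x 0.04293 = 0.003113 mol.
n(KOH) = 0.003113 / 1 = 0.003113 mol.
mass of KOH = 0.003113 x 56.11 = 0.1747 g.
% purity = 0.1747 / 2.6779 x 100 = 6.52%.

6.52%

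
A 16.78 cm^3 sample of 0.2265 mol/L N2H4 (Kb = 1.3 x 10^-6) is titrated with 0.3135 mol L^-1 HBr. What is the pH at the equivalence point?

n(N2H4) = 0.2265 x 0.01678 = 0.003801 mol; V(HBr) at equivalence = 0.003801/0.3135 = 0.01212 L.
At equivalence the base is fully converted to N2H5+; total volume = 0.02890 L, so [N2H5+] = 0.003801/0.02890 = 0.1315 M.
Ka(N2H5+) = Kw/Kb = 1.0e-14 / 1.3 x 10^-6 = 7.69e-9.
[H^+] = sqrt(Ka x [N2H5+]) = sqrt(7.69e-9 x 0.1315) = 3.18e-5 M.
pH = -log(3.18e-5) = 4.50.

4.50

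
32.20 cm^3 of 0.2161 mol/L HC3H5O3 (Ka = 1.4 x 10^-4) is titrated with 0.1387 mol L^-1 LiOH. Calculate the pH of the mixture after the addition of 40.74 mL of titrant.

4.49

Initial n(HC3H5O3) = 0.2161 x 0.03220 = 0.006958 mol.
n(LiOH) added = 0.1387 x 0.04074 = 0.005651 mol, converting that many moles of HC3H5O3 to C3H5O3-.
Remaining n(HC3H5O3) = 0.001308 mol; n(C3H5O3-) = 0.005651 mol.
By Henderson-Hasselbalch, pH = pKa + log([A^-]/[HA]) = 3.85 + log(0.005651/0.001308) = 3.85 + (+0.64) = 4.49.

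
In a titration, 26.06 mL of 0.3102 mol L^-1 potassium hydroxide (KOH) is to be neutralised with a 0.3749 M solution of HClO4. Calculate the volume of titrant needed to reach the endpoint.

n(KOH) = 0.3102 mol/L x 0.02606 L = 0.008084 mol.
At equivalence n(HClO4) = n(KOH) = 0.008084 mol.
V(HClO4) = 0.008084 / 0.3749 = 0.02156 L = 21.6 mL.

21.6 mL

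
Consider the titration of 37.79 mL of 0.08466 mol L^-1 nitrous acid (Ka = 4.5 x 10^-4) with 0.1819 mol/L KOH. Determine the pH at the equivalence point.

8.05

n(HNO2) = 0.08466 x 0.03779 = 0.003199 mol; V(KOH) at equivalence = 0.003199/0.1819 = 0.01759 L.
At equivalence all the acid is converted to NO2-; total volume = 0.03779 + 0.01759 = 0.05538 L, so [NO2-] = 0.003199/0.05538 = 0.05777 M.
Kb = Kw/Ka = 1.0e-14 / 4.5 x 10^-4 = 2.22e-11.
[OH^-] = sqrt(Kb x [NO2-]) = sqrt(2.22e-11 x 0.05777) = 1.13e-6 M.
pOH = 5.95, so pH = 14.00 - 5.95 = 8.05.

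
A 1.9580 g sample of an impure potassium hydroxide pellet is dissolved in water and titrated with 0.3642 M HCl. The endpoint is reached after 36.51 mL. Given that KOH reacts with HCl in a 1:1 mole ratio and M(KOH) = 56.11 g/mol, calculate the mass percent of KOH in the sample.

38.1%

n(HCl) = 0.3642 x 0.03651 = 0.01330 mol.
n(KOH) = 0.01330 / 1 = 0.01330 mol.
mass of KOH = 0.01330 x 56.11 = 0.7461 g.
% purity = 0.7461 / 1.9580 x 100 = 38.1%.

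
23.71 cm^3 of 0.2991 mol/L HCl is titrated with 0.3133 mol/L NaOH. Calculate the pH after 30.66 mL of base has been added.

12.67

n(acid) = 0.2991 x 0.02371 = 0.007092 mol; n(NaOH) added = 0.3133 x 0.03066 = 0.009606 mol.
Base is in excess by 0.009606 - 0.007092 = 0.002514 mol in a total volume of 0.05437 L.
[OH^-] = 0.002514/0.05437 = 0.04624 M, so pOH = 1.33 and pH = 14.00 - 1.33 = 12.67.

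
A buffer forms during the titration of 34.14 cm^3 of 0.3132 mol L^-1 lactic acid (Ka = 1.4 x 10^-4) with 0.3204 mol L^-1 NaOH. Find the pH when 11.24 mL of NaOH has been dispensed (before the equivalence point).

Initial n(HC3H5O3) = 0.3132 x 0.03414 = 0.01069 mol.
n(NaOH) added = 0.3204 x 0.01124 = 0.003601 mol, converting that many moles of HC3H5O3 to C3H5O3-.
Remaining n(HC3H5O3) = 0.007091 mol; n(C3H5O3-) = 0.003601 mol.
By Henderson-Hasselbalch, pH = pKa + log([A^-]/[HA]) = 3.85 + log(0.003601/0.007091) = 3.85 + (-0.29) = 3.56.

3.56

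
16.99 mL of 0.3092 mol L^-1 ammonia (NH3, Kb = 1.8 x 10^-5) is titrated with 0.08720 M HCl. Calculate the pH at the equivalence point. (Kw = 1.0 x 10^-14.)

5.21

n(NH3) = 0.3092 x 0.01699 = 0.005253 mol; V(HCl) at equivalence = 0.005253/0.08720 = 0.06024 L.
At equivalence the base is fully converted to NH4+; total volume = 0.07723 L, so [NH4+] = 0.005253/0.07723 = 0.06802 M.
Ka(NH4+) = Kw/Kb = 1.0e-14 / 1.8 x 10^-5 = 5.56e-10.
[H^+] = sqrt(Ka x [NH4+]) = sqrt(5.56e-10 x 0.06802) = 6.15e-6 M.
pH = -log(6.15e-6) = 5.21.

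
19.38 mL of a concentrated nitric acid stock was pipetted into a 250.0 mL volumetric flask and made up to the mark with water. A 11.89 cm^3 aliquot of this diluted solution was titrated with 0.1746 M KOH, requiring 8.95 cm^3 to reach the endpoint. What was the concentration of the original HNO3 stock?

n(KOH) = 0.1746 x 0.008950 = 0.001563 mol.
n(HNO3) in the aliquot = 0.001563 mol.
[diluted HNO3] = 0.001563 / 0.01189 = 0.1314 M.
Dilution factor = 250.0/19.38 = 12.90, so [stock] = 0.1314 x 12.90 = 1.70 M.

1.70 M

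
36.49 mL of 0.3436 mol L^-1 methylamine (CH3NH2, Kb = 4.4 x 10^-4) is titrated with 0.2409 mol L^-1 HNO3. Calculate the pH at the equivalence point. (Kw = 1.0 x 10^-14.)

n(CH3NH2) = 0.3436 x 0.03649 = 0.01254 mol; V(HNO3) at equivalence = 0.01254/0.2409 = 0.05205 L.
At equivalence the base is fully converted to CH3NH3+; total volume = 0.08854 L, so [CH3NH3+] = 0.01254/0.08854 = 0.1416 M.
Ka(CH3NH3+) = Kw/Kb = 1.0e-14 / 4.4 x 10^-4 = 2.27e-11.
[H^+] = sqrt(Ka x [CH3NH3+]) = sqrt(2.27e-11 x 0.1416) = 1.79e-6 M.
pH = -log(1.79e-6) = 5.75.

5.75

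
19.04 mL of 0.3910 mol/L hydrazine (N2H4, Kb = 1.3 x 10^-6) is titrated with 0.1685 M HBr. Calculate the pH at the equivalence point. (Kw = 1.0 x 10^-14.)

n(N2H4) = 0.3910 x 0.01904 = 0.007445 mol; V(HBr) at equivalence = 0.007445/0.1685 = 0.04418 L.
At equivalence the base is fully converted to N2H5+; total volume = 0.06322 L, so [N2H5+] = 0.007445/0.06322 = 0.1178 M.
Ka(N2H5+) = Kw/Kb = 1.0e-14 / 1.3 x 10^-6 = 7.69e-9.
[H^+] = sqrt(Ka x [N2H5+]) = sqrt(7.69e-9 x 0.1178) = 3.01e-5 M.
pH = -log(3.01e-5) = 4.52.

4.52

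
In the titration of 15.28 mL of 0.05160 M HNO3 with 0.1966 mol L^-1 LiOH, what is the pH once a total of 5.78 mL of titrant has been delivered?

12.22

n(acid) = 0.05160 x 0.01528 = 0.0007884 mol; n(LiOH) added = 0.1966 x 0.005780 = 0.001136 mol.
Base is in excess by 0.001136 - 0.0007884 = 0.0003479 mol in a total volume of 0.02106 L.
[OH^-] = 0.0003479/0.02106 = 0.01652 M, so pOH = 1.78 and pH = 14.00 - 1.78 = 12.22.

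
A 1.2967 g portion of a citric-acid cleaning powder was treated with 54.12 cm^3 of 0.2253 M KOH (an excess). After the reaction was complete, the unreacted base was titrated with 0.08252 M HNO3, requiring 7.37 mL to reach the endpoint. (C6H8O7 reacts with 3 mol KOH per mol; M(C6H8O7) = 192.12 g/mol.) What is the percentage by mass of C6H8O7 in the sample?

57.2%

Total n(KOH) added = 0.2253 x 0.05412 = 0.01219 mol.
n(HNO3) used = 0.08252 x 0.007370 = 0.0006082 mol, which equals the excess n(KOH).
So n(KOH) consumed by the sample = 0.01219 - 0.0006082 = 0.01159 mol.
n(C6H8O7) = 0.01159 / 3 = 0.003862 mol.
mass C6H8O7 = 0.003862 x 192.12 = 0.7419 g, so %C6H8O7 = 0.7419/1.2967 x 100 = 57.2%.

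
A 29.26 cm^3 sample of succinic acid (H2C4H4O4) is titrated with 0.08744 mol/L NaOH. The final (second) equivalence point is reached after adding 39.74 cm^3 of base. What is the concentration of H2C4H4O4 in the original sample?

0.0594 M

n(NaOH) = 0.08744 x 0.03974 = 0.003475 mol.
At the final (second) equivalence point, 2 mol OH^- react per mol H2C4H4O4, so n(H2C4H4O4) = 0.003475 / 2 = 0.001737 mol.
[H2C4H4O4] = 0.001737 / 0.02926 L = 0.0594 M.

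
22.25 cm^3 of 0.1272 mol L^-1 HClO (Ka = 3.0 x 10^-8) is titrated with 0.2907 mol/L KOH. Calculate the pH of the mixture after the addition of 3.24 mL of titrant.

Initial n(HClO) = 0.1272 x 0.02225 = 0.002830 mol.
n(KOH) added = 0.2907 x 0.003240 = 0.0009419 mol, converting that many moles of HClO to ClO-.
Remaining n(HClO) = 0.001888 mol; n(ClO-) = 0.0009419 mol.
By Henderson-Hasselbalch, pH = pKa + log([A^-]/[HA]) = 7.52 + log(0.0009419/0.001888) = 7.52 + (-0.30) = 7.22.

7.22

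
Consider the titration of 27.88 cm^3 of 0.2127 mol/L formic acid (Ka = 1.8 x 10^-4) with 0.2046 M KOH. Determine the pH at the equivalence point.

n(HCOOH) = 0.2127 x 0.02788 = 0.005930 mol; V(KOH) at equivalence = 0.005930/0.2046 = 0.02898 L.
At equivalence all the acid is converted to HCOO-; total volume = 0.02788 + 0.02898 = 0.05686 L, so [HCOO-] = 0.005930/0.05686 = 0.1043 M.
Kb = Kw/Ka = 1.0e-14 / 1.8 x 10^-4 = 5.56e-11.
[OH^-] = sqrt(Kb x [HCOO-]) = sqrt(5.56e-11 x 0.1043) = 2.41e-6 M.
pOH = 5.62, so pH = 14.00 - 5.62 = 8.38.

8.38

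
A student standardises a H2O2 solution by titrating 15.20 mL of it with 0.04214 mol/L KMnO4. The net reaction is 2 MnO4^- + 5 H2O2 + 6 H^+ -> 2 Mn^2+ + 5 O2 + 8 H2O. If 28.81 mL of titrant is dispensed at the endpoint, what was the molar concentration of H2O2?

n(KMnO4) = 0.04214 x 0.02881 = 0.001214 mol.
From the balanced equation, 2 mol KMnO4 reacts with 5 mol H2O2, so n(H2O2) = 0.001214 x 5/2 = 0.003035 mol.
[H2O2] = 0.003035 / 0.01520 L = 0.200 M.

0.200 M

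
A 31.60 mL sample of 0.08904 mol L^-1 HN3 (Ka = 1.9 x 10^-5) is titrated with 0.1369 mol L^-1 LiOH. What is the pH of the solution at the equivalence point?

8.73

n(HN3) = 0.08904 x 0.03160 = 0.002814 mol; V(LiOH) at equivalence = 0.002814/0.1369 = 0.02055 L.
At equivalence all the acid is converted to N3-; total volume = 0.03160 + 0.02055 = 0.05215 L, so [N3-] = 0.002814/0.05215 = 0.05395 M.
Kb = Kw/Ka = 1.0e-14 / 1.9 x 10^-5 = 5.26e-10.
[OH^-] = sqrt(Kb x [N3-]) = sqrt(5.26e-10 x 0.05395) = 5.33e-6 M.
pOH = 5.27, so pH = 14.00 - 5.27 = 8.73.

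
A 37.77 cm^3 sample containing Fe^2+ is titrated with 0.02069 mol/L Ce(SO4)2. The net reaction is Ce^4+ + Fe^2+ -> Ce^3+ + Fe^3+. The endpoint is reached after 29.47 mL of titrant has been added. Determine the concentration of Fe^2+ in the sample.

n(Ce(SO4)2) = 0.02069 x 0.02947 = 0.0006097 mol.
From the balanced equation, 1 mol Ce(SO4)2 reacts with 1 mol Fe^2+, so n(Fe^2+) = 0.0006097 x 1/1 = 0.0006097 mol.
[Fe^2+] = 0.0006097 / 0.03777 L = 0.0161 M.

0.0161 M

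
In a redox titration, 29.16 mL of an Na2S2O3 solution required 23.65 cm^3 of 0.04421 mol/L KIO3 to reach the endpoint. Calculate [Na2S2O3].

0.215 M

n(KIO3) = 0.04421 x 0.02365 = 0.001046 mol.
From the balanced equation, 1 mol KIO3 reacts with 6 mol Na2S2O3, so n(Na2S2O3) = 0.001046 x 6/1 = 0.006273 mol.
[Na2S2O3] = 0.006273 / 0.02916 L = 0.215 M.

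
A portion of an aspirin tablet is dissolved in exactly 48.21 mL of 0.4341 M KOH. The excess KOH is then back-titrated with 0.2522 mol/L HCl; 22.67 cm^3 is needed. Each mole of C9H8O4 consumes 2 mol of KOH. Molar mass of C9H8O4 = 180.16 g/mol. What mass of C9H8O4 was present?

Total n(KOH) added = 0.4341 x 0.04821 = 0.02093 mol.
n(HCl) used = 0.2522 x 0.02267 = 0.005717 mol, which equals the excess n(KOH).
So n(KOH) consumed by the sample = 0.02093 - 0.005717 = 0.01521 mol.
n(C9H8O4) = 0.01521 / 2 = 0.007605 mol.
mass = 0.007605 mol x 180.16 g/mol = 1.37 g.

1.37 g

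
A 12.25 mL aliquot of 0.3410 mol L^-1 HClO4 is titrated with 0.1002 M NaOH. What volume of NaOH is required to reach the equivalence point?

41.7 mL

n(HClO4) = 0.3410 mol/L x 0.01225 L = 0.004177 mol.
At equivalence n(NaOH) = n(HClO4) = 0.004177 mol.
V(NaOH) = 0.004177 / 0.1002 = 0.04169 L = 41.7 mL.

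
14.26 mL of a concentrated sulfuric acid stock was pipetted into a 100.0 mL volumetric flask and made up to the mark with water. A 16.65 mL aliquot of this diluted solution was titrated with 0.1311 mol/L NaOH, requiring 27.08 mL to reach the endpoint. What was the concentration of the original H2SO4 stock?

0.748 M

n(NaOH) = 0.1311 x 0.02708 = 0.003550 mol.
n(H2SO4) in the aliquot = 0.003550 x 1/2 = 0.001775 mol.
[diluted H2SO4] = 0.001775 / 0.01665 = 0.1066 M.
Dilution factor = 100.0/14.26 = 7.013, so [stock] = 0.1066 x 7.013 = 0.748 M.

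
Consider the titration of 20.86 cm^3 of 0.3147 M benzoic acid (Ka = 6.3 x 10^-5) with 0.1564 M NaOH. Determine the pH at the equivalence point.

n(C6H5COOH) = 0.3147 x 0.02086 = 0.006565 mol; V(NaOH) at equivalence = 0.006565/0.1564 = 0.04197 L.
At equivalence all the acid is converted to C6H5COO-; total volume = 0.02086 + 0.04197 = 0.06283 L, so [C6H5COO-] = 0.006565/0.06283 = 0.1045 M.
Kb = Kw/Ka = 1.0e-14 / 6.3 x 10^-5 = 1.59e-10.
[OH^-] = sqrt(Kb x [C6H5COO-]) = sqrt(1.59e-10 x 0.1045) = 4.07e-6 M.
pOH = 5.39, so pH = 14.00 - 5.39 = 8.61.

8.61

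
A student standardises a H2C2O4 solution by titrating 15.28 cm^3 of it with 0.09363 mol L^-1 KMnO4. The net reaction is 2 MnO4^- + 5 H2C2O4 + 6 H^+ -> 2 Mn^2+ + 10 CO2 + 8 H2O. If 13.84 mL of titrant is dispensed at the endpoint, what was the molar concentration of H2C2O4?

n(KMnO4) = 0.09363 x 0.01384 = 0.001296 mol.
From the balanced equation, 2 mol KMnO4 reacts with 5 mol H2C2O4, so n(H2C2O4) = 0.001296 x 5/2 = 0.003240 mol.
[H2C2O4] = 0.003240 / 0.01528 L = 0.212 M.

0.212 M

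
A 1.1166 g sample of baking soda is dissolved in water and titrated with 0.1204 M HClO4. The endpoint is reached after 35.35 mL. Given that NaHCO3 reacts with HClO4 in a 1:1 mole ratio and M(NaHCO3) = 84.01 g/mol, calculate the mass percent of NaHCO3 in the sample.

32.0%

n(HClO4) = 0.1204 x 0.03535 = 0.004256 mol.
n(NaHCO3) = 0.004256 / 1 = 0.004256 mol.
mass of NaHCO3 = 0.004256 x 84.01 = 0.3576 g.
% purity = 0.3576 / 1.1166 x 100 = 32.0%.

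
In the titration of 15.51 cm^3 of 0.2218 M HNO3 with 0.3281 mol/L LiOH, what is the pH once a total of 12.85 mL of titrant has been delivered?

12.44

n(acid) = 0.2218 x 0.01551 = 0.003440 mol; n(LiOH) added = 0.3281 x 0.01285 = 0.004216 mol.
Base is in excess by 0.004216 - 0.003440 = 0.0007760 mol in a total volume of 0.02836 L.
[OH^-] = 0.0007760/0.02836 = 0.02736 M, so pOH = 1.56 and pH = 14.00 - 1.56 = 12.44.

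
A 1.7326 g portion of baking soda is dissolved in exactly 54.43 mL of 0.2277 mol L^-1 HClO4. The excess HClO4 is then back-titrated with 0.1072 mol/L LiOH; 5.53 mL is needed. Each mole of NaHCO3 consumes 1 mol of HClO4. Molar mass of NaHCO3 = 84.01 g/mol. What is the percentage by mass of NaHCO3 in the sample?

Total n(HClO4) added = 0.2277 x 0.05443 = 0.01239 mol.
n(LiOH) used = 0.1072 x 0.005530 = 0.0005928 mol, which equals the excess n(HClO4).
So n(HClO4) consumed by the sample = 0.01239 - 0.0005928 = 0.01180 mol.
n(NaHCO3) = 0.01180 / 1 = 0.01180 mol.
mass NaHCO3 = 0.01180 x 84.01 = 0.9914 g, so %NaHCO3 = 0.9914/1.7326 x 100 = 57.2%.

57.2%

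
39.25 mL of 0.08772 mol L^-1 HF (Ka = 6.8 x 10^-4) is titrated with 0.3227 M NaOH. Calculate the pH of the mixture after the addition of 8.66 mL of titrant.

Initial n(HF) = 0.08772 x 0.03925 = 0.003443 mol.
n(NaOH) added = 0.3227 x 0.008660 = 0.002795 mol, converting that many moles of HF to F-.
Remaining n(HF) = 0.0006484 mol; n(F-) = 0.002795 mol.
By Henderson-Hasselbalch, pH = pKa + log([A^-]/[HA]) = 3.17 + log(0.002795/0.0006484) = 3.17 + (+0.63) = 3.80.

3.80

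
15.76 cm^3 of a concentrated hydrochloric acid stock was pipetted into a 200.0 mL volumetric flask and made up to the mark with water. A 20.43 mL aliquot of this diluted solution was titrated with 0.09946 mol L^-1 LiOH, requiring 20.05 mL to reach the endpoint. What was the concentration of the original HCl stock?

1.24 M

n(LiOH) = 0.09946 x 0.02005 = 0.001994 mol.
n(HCl) in the aliquot = 0.001994 mol.
[diluted HCl] = 0.001994 / 0.02043 = 0.09761 M.
Dilution factor = 200.0/15.76 = 12.69, so [stock] = 0.09761 x 12.69 = 1.24 M.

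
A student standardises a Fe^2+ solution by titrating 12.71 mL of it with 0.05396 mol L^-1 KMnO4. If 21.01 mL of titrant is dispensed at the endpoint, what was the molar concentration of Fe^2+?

n(KMnO4) = 0.05396 x 0.02101 = 0.001134 mol.
From the balanced equation, 1 mol KMnO4 reacts with 5 mol Fe^2+, so n(Fe^2+) = 0.001134 x 5/1 = 0.005668 mol.
[Fe^2+] = 0.005668 / 0.01271 L = 0.446 M.

0.446 M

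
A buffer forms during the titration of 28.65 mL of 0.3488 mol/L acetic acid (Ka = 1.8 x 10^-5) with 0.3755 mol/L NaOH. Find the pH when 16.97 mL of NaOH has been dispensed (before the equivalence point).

Initial n(CH3COOH) = 0.3488 x 0.02865 = 0.009993 mol.
n(NaOH) added = 0.3755 x 0.01697 = 0.006372 mol, converting that many moles of CH3COOH to CH3COO-.
Remaining n(CH3COOH) = 0.003621 mol; n(CH3COO-) = 0.006372 mol.
By Henderson-Hasselbalch, pH = pKa + log([A^-]/[HA]) = 4.74 + log(0.006372/0.003621) = 4.74 + (+0.25) = 4.99.

4.99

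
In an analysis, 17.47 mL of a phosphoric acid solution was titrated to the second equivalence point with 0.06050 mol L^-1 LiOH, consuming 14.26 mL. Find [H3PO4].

0.0247 M

n(LiOH) = 0.06050 x 0.01426 = 0.0008627 mol.
At the second equivalence point, 2 mol OH^- react per mol H3PO4, so n(H3PO4) = 0.0008627 / 2 = 0.0004314 mol.
[H3PO4] = 0.0004314 / 0.01747 L = 0.0247 M.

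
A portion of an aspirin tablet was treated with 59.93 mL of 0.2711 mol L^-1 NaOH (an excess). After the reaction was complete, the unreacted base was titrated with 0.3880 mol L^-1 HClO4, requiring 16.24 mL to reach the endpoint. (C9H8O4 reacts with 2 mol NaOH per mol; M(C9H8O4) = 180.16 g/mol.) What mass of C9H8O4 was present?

Total n(NaOH) added = 0.2711 x 0.05993 = 0.01625 mol.
n(HClO4) used = 0.3880 x 0.01624 = 0.006301 mol, which equals the excess n(NaOH).
So n(NaOH) consumed by the sample = 0.01625 - 0.006301 = 0.009946 mol.
n(C9H8O4) = 0.009946 / 2 = 0.004973 mol.
mass = 0.004973 mol x 180.16 g/mol = 0.896 g.

0.896 g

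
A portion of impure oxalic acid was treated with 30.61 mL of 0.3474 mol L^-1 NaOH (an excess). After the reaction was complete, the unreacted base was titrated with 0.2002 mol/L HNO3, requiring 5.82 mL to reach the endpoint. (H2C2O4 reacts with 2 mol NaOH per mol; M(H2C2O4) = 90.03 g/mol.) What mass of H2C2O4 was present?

0.426 g

Total n(NaOH) added = 0.3474 x 0.03061 = 0.01063 mol.
n(HNO3) used = 0.2002 x 0.005820 = 0.001165 mol, which equals the excess n(NaOH).
So n(NaOH) consumed by the sample = 0.01063 - 0.001165 = 0.009469 mol.
n(H2C2O4) = 0.009469 / 2 = 0.004734 mol.
mass = 0.004734 mol x 90.03 g/mol = 0.426 g.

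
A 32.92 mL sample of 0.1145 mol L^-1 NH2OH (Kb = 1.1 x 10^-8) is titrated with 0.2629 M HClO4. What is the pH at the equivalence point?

3.57

n(NH2OH) = 0.1145 x 0.03292 = 0.003769 mol; V(HClO4) at equivalence = 0.003769/0.2629 = 0.01434 L.
At equivalence the base is fully converted to NH3OH+; total volume = 0.04726 L, so [NH3OH+] = 0.003769/0.04726 = 0.07976 M.
Ka(NH3OH+) = Kw/Kb = 1.0e-14 / 1.1 x 10^-8 = 9.09e-7.
[H^+] = sqrt(Ka x [NH3OH+]) = sqrt(9.09e-7 x 0.07976) = 0.000269 M.
pH = -log(0.000269) = 3.57.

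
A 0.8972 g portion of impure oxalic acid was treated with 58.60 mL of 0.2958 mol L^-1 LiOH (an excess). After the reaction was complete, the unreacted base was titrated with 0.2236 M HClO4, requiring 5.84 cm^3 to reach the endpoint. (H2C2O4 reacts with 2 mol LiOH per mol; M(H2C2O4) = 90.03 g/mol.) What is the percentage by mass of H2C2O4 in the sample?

80.4%

Total n(LiOH) added = 0.2958 x 0.05860 = 0.01733 mol.
n(HClO4) used = 0.2236 x 0.005840 = 0.001306 mol, which equals the excess n(LiOH).
So n(LiOH) consumed by the sample = 0.01733 - 0.001306 = 0.01603 mol.
n(H2C2O4) = 0.01603 / 2 = 0.008014 mol.
mass H2C2O4 = 0.008014 x 90.03 = 0.7215 g, so %H2C2O4 = 0.7215/0.8972 x 100 = 80.4%.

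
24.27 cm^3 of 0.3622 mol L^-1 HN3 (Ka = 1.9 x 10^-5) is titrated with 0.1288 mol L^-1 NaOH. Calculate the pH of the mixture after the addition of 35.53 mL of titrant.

Initial n(HN3) = 0.3622 x 0.02427 = 0.008791 mol.
n(NaOH) added = 0.1288 x 0.03553 = 0.004576 mol, converting that many moles of HN3 to N3-.
Remaining n(HN3) = 0.004214 mol; n(N3-) = 0.004576 mol.
By Henderson-Hasselbalch, pH = pKa + log([A^-]/[HA]) = 4.72 + log(0.004576/0.004214) = 4.72 + (+0.04) = 4.76.

4.76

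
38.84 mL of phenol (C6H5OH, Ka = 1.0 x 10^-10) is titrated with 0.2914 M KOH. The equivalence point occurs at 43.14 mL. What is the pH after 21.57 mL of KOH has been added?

10.00

21.57 mL is exactly half the equivalence volume (43.14/2), i.e. the half-equivalence point.
There, n(HA) = n(A^-), so pH = pKa = -log(1.0 x 10^-10) = 10.00.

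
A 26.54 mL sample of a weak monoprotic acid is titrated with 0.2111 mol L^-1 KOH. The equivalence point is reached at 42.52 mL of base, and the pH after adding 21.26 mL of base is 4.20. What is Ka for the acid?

21.26 mL is half of the equivalence volume, so this is the half-equivalence point where [HA] = [A^-].
At half-equivalence pH = pKa, so pKa = 4.20.
Ka = 10^(-4.20) = 6.3 x 10^-5.

6.3 x 10^-5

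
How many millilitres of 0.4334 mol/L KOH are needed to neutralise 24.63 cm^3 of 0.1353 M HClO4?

n(HClO4) = 0.1353 mol/L x 0.02463 L = 0.003332 mol.
At equivalence n(KOH) = n(HClO4) = 0.003332 mol.
V(KOH) = 0.003332 / 0.4334 = 0.007689 L = 7.69 mL.

7.69 mL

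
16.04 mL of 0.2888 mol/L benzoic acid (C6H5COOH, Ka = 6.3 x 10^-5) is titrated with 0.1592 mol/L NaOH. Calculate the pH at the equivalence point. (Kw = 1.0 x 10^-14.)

n(C6H5COOH) = 0.2888 x 0.01604 = 0.004632 mol; V(NaOH) at equivalence = 0.004632/0.1592 = 0.02910 L.
At equivalence all the acid is converted to C6H5COO-; total volume = 0.01604 + 0.02910 = 0.04514 L, so [C6H5COO-] = 0.004632/0.04514 = 0.1026 M.
Kb = Kw/Ka = 1.0e-14 / 6.3 x 10^-5 = 1.59e-10.
[OH^-] = sqrt(Kb x [C6H5COO-]) = sqrt(1.59e-10 x 0.1026) = 4.04e-6 M.
pOH = 5.39, so pH = 14.00 - 5.39 = 8.61.

8.61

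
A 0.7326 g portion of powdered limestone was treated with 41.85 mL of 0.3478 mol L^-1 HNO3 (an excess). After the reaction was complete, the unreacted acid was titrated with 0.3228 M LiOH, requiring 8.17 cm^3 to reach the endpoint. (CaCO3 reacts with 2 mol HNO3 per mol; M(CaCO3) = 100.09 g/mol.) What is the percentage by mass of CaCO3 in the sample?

Total n(HNO3) added = 0.3478 x 0.04185 = 0.01456 mol.
n(LiOH) used = 0.3228 x 0.008170 = 0.002637 mol, which equals the excess n(HNO3).
So n(HNO3) consumed by the sample = 0.01456 - 0.002637 = 0.01192 mol.
n(CaCO3) = 0.01192 / 2 = 0.005959 mol.
mass CaCO3 = 0.005959 x 100.09 = 0.5964 g, so %CaCO3 = 0.5964/0.7326 x 100 = 81.4%.

81.4%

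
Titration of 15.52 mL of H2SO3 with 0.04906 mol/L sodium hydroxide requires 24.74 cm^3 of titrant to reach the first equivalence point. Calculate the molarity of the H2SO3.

n(NaOH) = 0.04906 x 0.02474 = 0.001214 mol.
At the first equivalence point, 1 mol OH^- react per mol H2SO3, so n(H2SO3) = 0.001214 / 1 = 0.001214 mol.
[H2SO3] = 0.001214 / 0.01552 L = 0.0782 M.

0.0782 M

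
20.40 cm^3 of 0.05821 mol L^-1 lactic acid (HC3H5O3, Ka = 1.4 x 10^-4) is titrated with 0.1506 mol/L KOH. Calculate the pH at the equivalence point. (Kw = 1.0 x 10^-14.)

8.24

n(HC3H5O3) = 0.05821 x 0.02040 = 0.001187 mol; V(KOH) at equivalence = 0.001187/0.1506 = 0.007885 L.
At equivalence all the acid is converted to C3H5O3-; total volume = 0.02040 + 0.007885 = 0.02829 L, so [C3H5O3-] = 0.001187/0.02829 = 0.04198 M.
Kb = Kw/Ka = 1.0e-14 / 1.4 x 10^-4 = 7.14e-11.
[OH^-] = sqrt(Kb x [C3H5O3-]) = sqrt(7.14e-11 x 0.04198) = 1.73e-6 M.
pOH = 5.76, so pH = 14.00 - 5.76 = 8.24.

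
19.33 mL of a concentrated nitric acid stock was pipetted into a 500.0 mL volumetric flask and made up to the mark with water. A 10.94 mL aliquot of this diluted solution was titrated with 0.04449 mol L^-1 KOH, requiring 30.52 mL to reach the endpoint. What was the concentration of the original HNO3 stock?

3.21 M

n(KOH) = 0.04449 x 0.03052 = 0.001358 mol.
n(HNO3) in the aliquot = 0.001358 mol.
[diluted HNO3] = 0.001358 / 0.01094 = 0.1241 M.
Dilution factor = 500.0/19.33 = 25.87, so [stock] = 0.1241 x 25.87 = 3.21 M.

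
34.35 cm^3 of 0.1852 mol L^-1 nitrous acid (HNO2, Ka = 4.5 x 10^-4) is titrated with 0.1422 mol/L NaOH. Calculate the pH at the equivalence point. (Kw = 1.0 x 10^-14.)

8.13

n(HNO2) = 0.1852 x 0.03435 = 0.006362 mol; V(NaOH) at equivalence = 0.006362/0.1422 = 0.04474 L.
At equivalence all the acid is converted to NO2-; total volume = 0.03435 + 0.04474 = 0.07909 L, so [NO2-] = 0.006362/0.07909 = 0.08044 M.
Kb = Kw/Ka = 1.0e-14 / 4.5 x 10^-4 = 2.22e-11.
[OH^-] = sqrt(Kb x [NO2-]) = sqrt(2.22e-11 x 0.08044) = 1.34e-6 M.
pOH = 5.87, so pH = 14.00 - 5.87 = 8.13.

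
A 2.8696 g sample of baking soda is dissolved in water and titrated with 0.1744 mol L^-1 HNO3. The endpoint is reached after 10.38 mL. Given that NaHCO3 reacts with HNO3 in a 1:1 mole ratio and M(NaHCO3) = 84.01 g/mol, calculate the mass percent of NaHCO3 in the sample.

5.30%

n(HNO3) = 0.1744 x 0.01038 = 0.001810 mol.
n(NaHCO3) = 0.001810 / 1 = 0.001810 mol.
mass of NaHCO3 = 0.001810 x 84.01 = 0.1521 g.
% purity = 0.1521 / 2.8696 x 100 = 5.30%.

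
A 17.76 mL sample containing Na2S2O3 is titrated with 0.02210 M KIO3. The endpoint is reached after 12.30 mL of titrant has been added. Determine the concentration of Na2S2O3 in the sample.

n(KIO3) = 0.02210 x 0.01230 = 0.0002718 mol.
From the balanced equation, 1 mol KIO3 reacts with 6 mol Na2S2O3, so n(Na2S2O3) = 0.0002718 x 6/1 = 0.001631 mol.
[Na2S2O3] = 0.001631 / 0.01776 L = 0.0918 M.

0.0918 M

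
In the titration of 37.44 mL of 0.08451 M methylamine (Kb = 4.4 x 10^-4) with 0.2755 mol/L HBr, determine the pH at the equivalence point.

5.92

n(CH3NH2) = 0.08451 x 0.03744 = 0.003164 mol; V(HBr) at equivalence = 0.003164/0.2755 = 0.01148 L.
At equivalence the base is fully converted to CH3NH3+; total volume = 0.04892 L, so [CH3NH3+] = 0.003164/0.04892 = 0.06467 M.
Ka(CH3NH3+) = Kw/Kb = 1.0e-14 / 4.4 x 10^-4 = 2.27e-11.
[H^+] = sqrt(Ka x [CH3NH3+]) = sqrt(2.27e-11 x 0.06467) = 1.21e-6 M.
pH = -log(1.21e-6) = 5.92.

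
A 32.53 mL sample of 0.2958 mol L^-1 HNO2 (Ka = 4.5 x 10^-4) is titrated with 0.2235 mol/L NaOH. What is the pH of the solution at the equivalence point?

n(HNO2) = 0.2958 x 0.03253 = 0.009622 mol; V(NaOH) at equivalence = 0.009622/0.2235 = 0.04305 L.
At equivalence all the acid is converted to NO2-; total volume = 0.03253 + 0.04305 = 0.07558 L, so [NO2-] = 0.009622/0.07558 = 0.1273 M.
Kb = Kw/Ka = 1.0e-14 / 4.5 x 10^-4 = 2.22e-11.
[OH^-] = sqrt(Kb x [NO2-]) = sqrt(2.22e-11 x 0.1273) = 1.68e-6 M.
pOH = 5.77, so pH = 14.00 - 5.77 = 8.23.

8.23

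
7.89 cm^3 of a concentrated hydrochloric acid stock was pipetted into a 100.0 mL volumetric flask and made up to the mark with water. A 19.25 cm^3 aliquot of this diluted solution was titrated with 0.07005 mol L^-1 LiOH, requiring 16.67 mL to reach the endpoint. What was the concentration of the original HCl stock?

n(LiOH) = 0.07005 x 0.01667 = 0.001168 mol.
n(HCl) in the aliquot = 0.001168 mol.
[diluted HCl] = 0.001168 / 0.01925 = 0.06066 M.
Dilution factor = 100.0/7.890 = 12.67, so [stock] = 0.06066 x 12.67 = 0.769 M.

0.769 M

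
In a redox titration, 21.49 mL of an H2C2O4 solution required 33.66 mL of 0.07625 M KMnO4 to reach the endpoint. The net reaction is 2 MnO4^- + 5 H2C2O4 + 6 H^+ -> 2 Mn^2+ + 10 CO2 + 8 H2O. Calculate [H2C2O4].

0.299 M

n(KMnO4) = 0.07625 x 0.03366 = 0.002567 mol.
From the balanced equation, 2 mol KMnO4 reacts with 5 mol H2C2O4, so n(H2C2O4) = 0.002567 x 5/2 = 0.006416 mol.
[H2C2O4] = 0.006416 / 0.02149 L = 0.299 M.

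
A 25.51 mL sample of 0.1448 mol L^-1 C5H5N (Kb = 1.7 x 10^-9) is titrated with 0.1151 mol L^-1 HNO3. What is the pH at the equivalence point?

3.21

n(C5H5N) = 0.1448 x 0.02551 = 0.003694 mol; V(HNO3) at equivalence = 0.003694/0.1151 = 0.03209 L.
At equivalence the base is fully converted to C5H5NH+; total volume = 0.05760 L, so [C5H5NH+] = 0.003694/0.05760 = 0.06413 M.
Ka(C5H5NH+) = Kw/Kb = 1.0e-14 / 1.7 x 10^-9 = 5.88e-6.
[H^+] = sqrt(Ka x [C5H5NH+]) = sqrt(5.88e-6 x 0.06413) = 0.000614 M.
pH = -log(0.000614) = 3.21.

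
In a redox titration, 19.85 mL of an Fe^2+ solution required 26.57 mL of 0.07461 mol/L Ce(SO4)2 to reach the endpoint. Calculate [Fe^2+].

0.0999 M

n(Ce(SO4)2) = 0.07461 x 0.02657 = 0.001982 mol.
From the balanced equation, 1 mol Ce(SO4)2 reacts with 1 mol Fe^2+, so n(Fe^2+) = 0.001982 x 1/1 = 0.001982 mol.
[Fe^2+] = 0.001982 / 0.01985 L = 0.0999 M.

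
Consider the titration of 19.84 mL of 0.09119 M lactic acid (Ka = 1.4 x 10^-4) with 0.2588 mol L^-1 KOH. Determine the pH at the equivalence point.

8.34

n(HC3H5O3) = 0.09119 x 0.01984 = 0.001809 mol; V(KOH) at equivalence = 0.001809/0.2588 = 0.006991 L.
At equivalence all the acid is converted to C3H5O3-; total volume = 0.01984 + 0.006991 = 0.02683 L, so [C3H5O3-] = 0.001809/0.02683 = 0.06743 M.
Kb = Kw/Ka = 1.0e-14 / 1.4 x 10^-4 = 7.14e-11.
[OH^-] = sqrt(Kb x [C3H5O3-]) = sqrt(7.14e-11 x 0.06743) = 2.19e-6 M.
pOH = 5.66, so pH = 14.00 - 5.66 = 8.34.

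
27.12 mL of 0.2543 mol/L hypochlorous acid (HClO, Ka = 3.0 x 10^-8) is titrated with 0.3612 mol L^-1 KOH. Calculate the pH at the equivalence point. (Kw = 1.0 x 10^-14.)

10.35

n(HClO) = 0.2543 x 0.02712 = 0.006897 mol; V(KOH) at equivalence = 0.006897/0.3612 = 0.01909 L.
At equivalence all the acid is converted to ClO-; total volume = 0.02712 + 0.01909 = 0.04621 L, so [ClO-] = 0.006897/0.04621 = 0.1492 M.
Kb = Kw/Ka = 1.0e-14 / 3.0 x 10^-8 = 3.33e-7.
[OH^-] = sqrt(Kb x [ClO-]) = sqrt(3.33e-7 x 0.1492) = 0.000223 M.
pOH = 3.65, so pH = 14.00 - 3.65 = 10.35.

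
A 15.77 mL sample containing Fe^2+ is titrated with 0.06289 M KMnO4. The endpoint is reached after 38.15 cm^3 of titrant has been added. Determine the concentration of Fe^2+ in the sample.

n(KMnO4) = 0.06289 x 0.03815 = 0.002399 mol.
From the balanced equation, 1 mol KMnO4 reacts with 5 mol Fe^2+, so n(Fe^2+) = 0.002399 x 5/1 = 0.01200 mol.
[Fe^2+] = 0.01200 / 0.01577 L = 0.761 M.

0.761 M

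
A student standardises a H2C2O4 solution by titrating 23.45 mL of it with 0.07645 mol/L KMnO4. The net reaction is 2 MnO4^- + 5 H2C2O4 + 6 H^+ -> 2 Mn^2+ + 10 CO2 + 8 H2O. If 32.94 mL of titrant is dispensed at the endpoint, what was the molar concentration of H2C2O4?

n(KMnO4) = 0.07645 x 0.03294 = 0.002518 mol.
From the balanced equation, 2 mol KMnO4 reacts with 5 mol H2C2O4, so n(H2C2O4) = 0.002518 x 5/2 = 0.006296 mol.
[H2C2O4] = 0.006296 / 0.02345 L = 0.268 M.

0.268 M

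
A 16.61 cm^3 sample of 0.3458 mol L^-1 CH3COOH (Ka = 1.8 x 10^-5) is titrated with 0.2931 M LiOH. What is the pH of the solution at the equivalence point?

n(CH3COOH) = 0.3458 x 0.01661 = 0.005744 mol; V(LiOH) at equivalence = 0.005744/0.2931 = 0.01960 L.
At equivalence all the acid is converted to CH3COO-; total volume = 0.01661 + 0.01960 = 0.03621 L, so [CH3COO-] = 0.005744/0.03621 = 0.1586 M.
Kb = Kw/Ka = 1.0e-14 / 1.8 x 10^-5 = 5.56e-10.
[OH^-] = sqrt(Kb x [CH3COO-]) = sqrt(5.56e-10 x 0.1586) = 9.39e-6 M.
pOH = 5.03, so pH = 14.00 - 5.03 = 8.97.

8.97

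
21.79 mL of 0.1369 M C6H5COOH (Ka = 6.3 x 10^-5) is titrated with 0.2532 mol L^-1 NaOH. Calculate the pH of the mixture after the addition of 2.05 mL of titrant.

3.52

Initial n(C6H5COOH) = 0.1369 x 0.02179 = 0.002983 mol.
n(NaOH) added = 0.2532 x 0.002050 = 0.0005191 mol, converting that many moles of C6H5COOH to C6H5COO-.
Remaining n(C6H5COOH) = 0.002464 mol; n(C6H5COO-) = 0.0005191 mol.
By Henderson-Hasselbalch, pH = pKa + log([A^-]/[HA]) = 4.20 + log(0.0005191/0.002464) = 4.20 + (-0.68) = 3.52.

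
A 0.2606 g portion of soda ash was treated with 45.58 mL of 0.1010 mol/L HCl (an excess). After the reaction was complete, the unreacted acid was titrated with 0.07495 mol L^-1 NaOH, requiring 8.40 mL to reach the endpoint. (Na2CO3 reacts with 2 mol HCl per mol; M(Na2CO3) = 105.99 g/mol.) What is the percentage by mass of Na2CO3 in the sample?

Total n(HCl) added = 0.1010 x 0.04558 = 0.004604 mol.
n(NaOH) used = 0.07495 x 0.008400 = 0.0006296 mol, which equals the excess n(HCl).
So n(HCl) consumed by the sample = 0.004604 - 0.0006296 = 0.003974 mol.
n(Na2CO3) = 0.003974 / 2 = 0.001987 mol.
mass Na2CO3 = 0.001987 x 105.99 = 0.2106 g, so %Na2CO3 = 0.2106/0.2606 x 100 = 80.8%.

80.8%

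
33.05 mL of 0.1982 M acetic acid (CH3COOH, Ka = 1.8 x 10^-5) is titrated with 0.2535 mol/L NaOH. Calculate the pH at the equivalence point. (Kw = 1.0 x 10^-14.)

n(CH3COOH) = 0.1982 x 0.03305 = 0.006551 mol; V(NaOH) at equivalence = 0.006551/0.2535 = 0.02584 L.
At equivalence all the acid is converted to CH3COO-; total volume = 0.03305 + 0.02584 = 0.05889 L, so [CH3COO-] = 0.006551/0.05889 = 0.1112 M.
Kb = Kw/Ka = 1.0e-14 / 1.8 x 10^-5 = 5.56e-10.
[OH^-] = sqrt(Kb x [CH3COO-]) = sqrt(5.56e-10 x 0.1112) = 7.86e-6 M.
pOH = 5.10, so pH = 14.00 - 5.10 = 8.90.

8.90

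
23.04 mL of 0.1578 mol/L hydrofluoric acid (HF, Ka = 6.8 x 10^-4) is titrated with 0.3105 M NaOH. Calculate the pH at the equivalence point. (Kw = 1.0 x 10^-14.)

n(HF) = 0.1578 x 0.02304 = 0.003636 mol; V(NaOH) at equivalence = 0.003636/0.3105 = 0.01171 L.
At equivalence all the acid is converted to F-; total volume = 0.02304 + 0.01171 = 0.03475 L, so [F-] = 0.003636/0.03475 = 0.1046 M.
Kb = Kw/Ka = 1.0e-14 / 6.8 x 10^-4 = 1.47e-11.
[OH^-] = sqrt(Kb x [F-]) = sqrt(1.47e-11 x 0.1046) = 1.24e-6 M.
pOH = 5.91, so pH = 14.00 - 5.91 = 8.09.

8.09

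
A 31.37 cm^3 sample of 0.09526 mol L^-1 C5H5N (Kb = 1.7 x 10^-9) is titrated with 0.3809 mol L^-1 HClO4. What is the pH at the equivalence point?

n(C5H5N) = 0.09526 x 0.03137 = 0.002988 mol; V(HClO4) at equivalence = 0.002988/0.3809 = 0.007845 L.
At equivalence the base is fully converted to C5H5NH+; total volume = 0.03922 L, so [C5H5NH+] = 0.002988/0.03922 = 0.07620 M.
Ka(C5H5NH+) = Kw/Kb = 1.0e-14 / 1.7 x 10^-9 = 5.88e-6.
[H^+] = sqrt(Ka x [C5H5NH+]) = sqrt(5.88e-6 x 0.07620) = 0.000670 M.
pH = -log(0.000670) = 3.17.

3.17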